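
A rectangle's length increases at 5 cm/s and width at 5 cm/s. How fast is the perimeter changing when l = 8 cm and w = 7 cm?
20 cm/s

P = 2(l + w)
dP/dt = 2(dl/dt + dw/dt) = 2(5 + 5) = 20 cm/s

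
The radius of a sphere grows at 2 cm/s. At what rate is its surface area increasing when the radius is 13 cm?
208π cm²/s

S = 4πr²
dS/dt = dS/dr · dr/dt = 8πr · 2
At r = 13: dS/dt = 208π cm²/s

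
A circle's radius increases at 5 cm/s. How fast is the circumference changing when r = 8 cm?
10π cm/s

C = 2πr
dC/dt = 2π · dr/dt = 2π · 5 = 10π cm/s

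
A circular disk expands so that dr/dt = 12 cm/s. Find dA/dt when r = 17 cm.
408π cm²/s

A = πr²
dA/dt = 2πr · dr/dt = 2π(17)(12) = 408π cm²/s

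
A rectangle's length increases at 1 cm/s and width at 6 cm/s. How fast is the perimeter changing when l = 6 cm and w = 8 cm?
14 cm/s

P = 2(l + w)
dP/dt = 2(dl/dt + dw/dt) = 2(1 + 6) = 14 cm/s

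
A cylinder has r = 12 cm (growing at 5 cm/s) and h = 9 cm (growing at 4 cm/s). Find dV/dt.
1656π cm³/s

V = πr²h
dV/dt = 2πrh·dr/dt + πr²·dh/dt
= 2π(12)(9)(5) + π(12)²(4)
= 1656π cm³/s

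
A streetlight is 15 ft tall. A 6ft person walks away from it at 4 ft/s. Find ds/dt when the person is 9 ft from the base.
8/3 ft/s

By similar triangles: 15/(x+s) = 6/s
Solving: s = 6x/9
ds/dt = 6/9 · dx/dt = 2/3 · 4 = 8/3 ft/s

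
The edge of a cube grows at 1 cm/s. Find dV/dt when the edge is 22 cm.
1452 cm³/s

V = s³
dV/dt = 3s² · ds/dt = 3·22²·1 = 1452 cm³/s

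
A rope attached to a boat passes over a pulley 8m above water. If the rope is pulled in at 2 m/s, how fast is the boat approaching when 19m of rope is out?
38√33/99 ≈ 2.205 m/s

rope² = x² + 8²
x = √(19² - 8²) = 3√33
dx/dt = (rope/x) · d(rope)/dt = (19/(3√33)) · (-2) = -38√33/99 m/s
The boat approaches at 38√33/99 ≈ 2.205 m/s.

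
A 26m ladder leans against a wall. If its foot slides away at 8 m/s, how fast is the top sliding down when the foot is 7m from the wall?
56√627/627 ≈ 2.236 m/s

x² + y² = 26²
2x·dx/dt + 2y·dy/dt = 0
dy/dt = -x/y · dx/dt = -7/√627 · 8 = -56√627/627 m/s
The top is descending at 56√627/627 ≈ 2.236 m/s.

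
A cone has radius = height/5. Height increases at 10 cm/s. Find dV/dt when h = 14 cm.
392π/5 cm³/s

V = (1/3)π(h/5)²h = πh³/75
dV/dt = πh²/25 · 10
At h = 14: dV/dt = 392π/5 cm³/s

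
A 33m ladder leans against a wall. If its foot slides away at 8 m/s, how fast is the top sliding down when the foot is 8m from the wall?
64√41/205 ≈ 1.999 m/s

x² + y² = 33²
2x·dx/dt + 2y·dy/dt = 0
dy/dt = -x/y · dx/dt = -8/(5√41) · 8 = -64√41/205 m/s
The top is descending at 64√41/205 ≈ 1.999 m/s.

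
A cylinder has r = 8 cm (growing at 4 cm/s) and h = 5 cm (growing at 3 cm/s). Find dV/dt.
512π cm³/s

V = πr²h
dV/dt = 2πrh·dr/dt + πr²·dh/dt
= 2π(8)(5)(4) + π(8)²(3)
= 512π cm³/s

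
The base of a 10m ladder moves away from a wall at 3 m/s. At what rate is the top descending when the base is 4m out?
2√21/7 ≈ 1.309 m/s

x² + y² = 10²
2x·dx/dt + 2y·dy/dt = 0
dy/dt = -x/y · dx/dt = -4/(2√21) · 3 = -2√21/7 m/s
The top is descending at 2√21/7 ≈ 1.309 m/s.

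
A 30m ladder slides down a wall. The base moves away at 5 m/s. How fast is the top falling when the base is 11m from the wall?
55√779/779 ≈ 1.971 m/s

x² + y² = 30²
2x·dx/dt + 2y·dy/dt = 0
dy/dt = -x/y · dx/dt = -11/√779 · 5 = -55√779/779 m/s
The top is descending at 55√779/779 ≈ 1.971 m/s.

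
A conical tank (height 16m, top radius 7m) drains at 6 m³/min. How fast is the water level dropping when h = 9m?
512/(1323π) ≈ 0.1232 m/min

r/h = 7/16, so r = (7/16)h
V = (1/3)πr²h = (1/3)π((7/16)h)²h = (49/768)πh³
dV/dh = (49/256)πh²
dh/dt = (dV/dt)/(dV/dh) = -6/((49/256)π·9²) = -512/(1323π) m/min
The level is dropping at 512/(1323π) ≈ 0.1232 m/min.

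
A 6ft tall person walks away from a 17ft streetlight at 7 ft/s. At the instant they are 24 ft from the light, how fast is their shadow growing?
42/11 ft/s

By similar triangles: 17/(x+s) = 6/s
Solving: s = 6x/11
ds/dt = 6/11 · dx/dt = 6/11 · 7 = 42/11 ft/s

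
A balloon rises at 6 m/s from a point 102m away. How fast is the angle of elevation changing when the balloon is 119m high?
0.024913 rad/s

tan(θ) = y/102
sec²(θ) · dθ/dt = (1/102) · dy/dt
dθ/dt = cos²(θ)/102 · 6 = 102/(102² + 119²) · 6
dθ/dt = 0.024913 rad/s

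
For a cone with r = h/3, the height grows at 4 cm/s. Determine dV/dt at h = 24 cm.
256π cm³/s

V = (1/3)π(h/3)²h = πh³/27
dV/dt = πh²/9 · 4
At h = 24: dV/dt = 256π cm³/s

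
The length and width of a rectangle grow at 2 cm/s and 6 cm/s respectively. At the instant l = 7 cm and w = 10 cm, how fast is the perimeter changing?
16 cm/s

P = 2(l + w)
dP/dt = 2(dl/dt + dw/dt) = 2(2 + 6) = 16 cm/s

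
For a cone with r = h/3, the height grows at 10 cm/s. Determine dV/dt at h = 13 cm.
1690π/9 cm³/s

V = (1/3)π(h/3)²h = πh³/27
dV/dt = πh²/9 · 10
At h = 13: dV/dt = 1690π/9 cm³/s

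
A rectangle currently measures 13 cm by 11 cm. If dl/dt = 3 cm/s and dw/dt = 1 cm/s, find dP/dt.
8 cm/s

P = 2(l + w)
dP/dt = 2(dl/dt + dw/dt) = 2(3 + 1) = 8 cm/s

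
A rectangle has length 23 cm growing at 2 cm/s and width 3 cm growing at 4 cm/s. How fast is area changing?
98 cm²/s

A = lw
dA/dt = w·dl/dt + l·dw/dt = 3·2 + 23·4 = 98 cm²/s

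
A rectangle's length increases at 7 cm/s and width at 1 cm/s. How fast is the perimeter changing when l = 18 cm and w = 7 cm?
16 cm/s

P = 2(l + w)
dP/dt = 2(dl/dt + dw/dt) = 2(7 + 1) = 16 cm/s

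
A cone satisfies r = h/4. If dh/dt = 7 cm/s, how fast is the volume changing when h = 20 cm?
175π cm³/s

V = (1/3)π(h/4)²h = πh³/48
dV/dt = πh²/16 · 7
At h = 20: dV/dt = 175π cm³/s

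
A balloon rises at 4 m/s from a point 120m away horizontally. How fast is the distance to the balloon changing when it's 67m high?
268√18889/18889 ≈ 1.95 m/s

z² = 120² + y²
z = √(120² + 67²) = √18889
dz/dt = y/z · dy/dt = 67/√18889 · 4 = 268√18889/18889 ≈ 1.95 m/s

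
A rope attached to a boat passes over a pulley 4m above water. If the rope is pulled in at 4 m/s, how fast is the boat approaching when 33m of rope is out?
132√1073/1073 ≈ 4.03 m/s

rope² = x² + 4²
x = √(33² - 4²) = √1073
dx/dt = (rope/x) · d(rope)/dt = (33/√1073) · (-4) = -132√1073/1073 m/s
The boat approaches at 132√1073/1073 ≈ 4.03 m/s.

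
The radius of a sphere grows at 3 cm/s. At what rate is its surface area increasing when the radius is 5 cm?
120π cm²/s

S = 4πr²
dS/dt = dS/dr · dr/dt = 8πr · 3
At r = 5: dS/dt = 120π cm²/s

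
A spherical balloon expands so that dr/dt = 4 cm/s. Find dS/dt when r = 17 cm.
544π cm²/s

S = 4πr²
dS/dt = dS/dr · dr/dt = 8πr · 4
At r = 17: dS/dt = 544π cm²/s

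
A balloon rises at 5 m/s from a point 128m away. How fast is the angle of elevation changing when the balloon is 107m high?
0.022994 rad/s

tan(θ) = y/128
sec²(θ) · dθ/dt = (1/128) · dy/dt
dθ/dt = cos²(θ)/128 · 5 = 128/(128² + 107²) · 5
dθ/dt = 0.022994 rad/s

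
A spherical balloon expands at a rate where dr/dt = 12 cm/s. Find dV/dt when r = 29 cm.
40368π cm³/s

V = (4/3)πr³
dV/dt = dV/dr · dr/dt = 4πr² · 12
At r = 29: dV/dt = 40368π cm³/s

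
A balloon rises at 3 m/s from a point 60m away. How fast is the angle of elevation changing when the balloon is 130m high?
0.00878 rad/s

tan(θ) = y/60
sec²(θ) · dθ/dt = (1/60) · dy/dt
dθ/dt = cos²(θ)/60 · 3 = 60/(60² + 130²) · 3
dθ/dt = 0.00878 rad/s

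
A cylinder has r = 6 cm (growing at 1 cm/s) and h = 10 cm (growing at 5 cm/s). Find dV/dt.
300π cm³/s

V = πr²h
dV/dt = 2πrh·dr/dt + πr²·dh/dt
= 2π(6)(10)(1) + π(6)²(5)
= 300π cm³/s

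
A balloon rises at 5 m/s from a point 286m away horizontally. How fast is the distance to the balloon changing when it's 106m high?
265√23258/23258 ≈ 1.738 m/s

z² = 286² + y²
z = √(286² + 106²) = 2√23258
dz/dt = y/z · dy/dt = 106/(2√23258) · 5 = 265√23258/23258 ≈ 1.738 m/s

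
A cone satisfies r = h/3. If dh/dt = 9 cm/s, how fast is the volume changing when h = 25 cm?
625π cm³/s

V = (1/3)π(h/3)²h = πh³/27
dV/dt = πh²/9 · 9
At h = 25: dV/dt = 625π cm³/s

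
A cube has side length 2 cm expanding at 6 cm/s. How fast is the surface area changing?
144 cm²/s

A = 6s²
dA/dt = 12s · ds/dt = 12·2·6 = 144 cm²/s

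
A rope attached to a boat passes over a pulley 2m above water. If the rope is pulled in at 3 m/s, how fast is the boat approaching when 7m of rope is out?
7√5/5 ≈ 3.13 m/s

rope² = x² + 2²
x = √(7² - 2²) = 3√5
dx/dt = (rope/x) · d(rope)/dt = (7/(3√5)) · (-3) = -7√5/5 m/s
The boat approaches at 7√5/5 ≈ 3.13 m/s.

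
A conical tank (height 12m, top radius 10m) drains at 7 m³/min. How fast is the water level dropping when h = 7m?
36/(175π) ≈ 0.06548 m/min

r/h = 10/12, so r = (5/6)h
V = (1/3)πr²h = (1/3)π((5/6)h)²h = (25/108)πh³
dV/dh = (25/36)πh²
dh/dt = (dV/dt)/(dV/dh) = -7/((25/36)π·7²) = -36/(175π) m/min
The level is dropping at 36/(175π) ≈ 0.06548 m/min.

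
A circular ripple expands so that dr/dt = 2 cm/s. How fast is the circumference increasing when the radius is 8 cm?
4π cm/s

C = 2πr
dC/dt = 2π · dr/dt = 2π · 2 = 4π cm/s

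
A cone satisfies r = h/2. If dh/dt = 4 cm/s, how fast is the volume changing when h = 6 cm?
36π cm³/s

V = (1/3)π(h/2)²h = πh³/12
dV/dt = πh²/4 · 4
At h = 6: dV/dt = 36π cm³/s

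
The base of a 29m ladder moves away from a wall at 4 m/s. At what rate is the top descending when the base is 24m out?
96√265/265 ≈ 5.897 m/s

x² + y² = 29²
2x·dx/dt + 2y·dy/dt = 0
dy/dt = -x/y · dx/dt = -24/√265 · 4 = -96√265/265 m/s
The top is descending at 96√265/265 ≈ 5.897 m/s.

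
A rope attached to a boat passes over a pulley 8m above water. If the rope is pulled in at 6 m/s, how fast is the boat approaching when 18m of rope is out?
54√65/65 ≈ 6.698 m/s

rope² = x² + 8²
x = √(18² - 8²) = 2√65
dx/dt = (rope/x) · d(rope)/dt = (18/(2√65)) · (-6) = -54√65/65 m/s
The boat approaches at 54√65/65 ≈ 6.698 m/s.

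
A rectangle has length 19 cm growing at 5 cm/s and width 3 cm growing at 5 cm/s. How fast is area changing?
110 cm²/s

A = lw
dA/dt = w·dl/dt + l·dw/dt = 3·5 + 19·5 = 110 cm²/s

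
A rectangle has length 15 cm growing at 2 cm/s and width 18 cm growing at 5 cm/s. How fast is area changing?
111 cm²/s

A = lw
dA/dt = w·dl/dt + l·dw/dt = 18·2 + 15·5 = 111 cm²/s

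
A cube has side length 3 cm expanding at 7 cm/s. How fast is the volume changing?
189 cm³/s

V = s³
dV/dt = 3s² · ds/dt = 3·3²·7 = 189 cm³/s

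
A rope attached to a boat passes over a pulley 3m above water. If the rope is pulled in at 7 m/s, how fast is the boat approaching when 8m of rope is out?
56√55/55 ≈ 7.551 m/s

rope² = x² + 3²
x = √(8² - 3²) = √55
dx/dt = (rope/x) · d(rope)/dt = (8/√55) · (-7) = -56√55/55 m/s
The boat approaches at 56√55/55 ≈ 7.551 m/s.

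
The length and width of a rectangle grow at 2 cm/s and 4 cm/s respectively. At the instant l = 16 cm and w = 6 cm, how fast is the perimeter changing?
12 cm/s

P = 2(l + w)
dP/dt = 2(dl/dt + dw/dt) = 2(2 + 4) = 12 cm/s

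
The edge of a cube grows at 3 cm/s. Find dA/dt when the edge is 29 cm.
1044 cm²/s

A = 6s²
dA/dt = 12s · ds/dt = 12·29·3 = 1044 cm²/s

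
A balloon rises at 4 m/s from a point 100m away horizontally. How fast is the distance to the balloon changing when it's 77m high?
308√15929/15929 ≈ 2.44 m/s

z² = 100² + y²
z = √(100² + 77²) = √15929
dz/dt = y/z · dy/dt = 77/√15929 · 4 = 308√15929/15929 ≈ 2.44 m/s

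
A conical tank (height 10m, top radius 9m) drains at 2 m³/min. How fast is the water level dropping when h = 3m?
200/(729π) ≈ 0.08733 m/min

r/h = 9/10, so r = (9/10)h
V = (1/3)πr²h = (1/3)π((9/10)h)²h = (27/100)πh³
dV/dh = (81/100)πh²
dh/dt = (dV/dt)/(dV/dh) = -2/((81/100)π·3²) = -200/(729π) m/min
The level is dropping at 200/(729π) ≈ 0.08733 m/min.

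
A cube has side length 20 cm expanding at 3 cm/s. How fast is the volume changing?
3600 cm³/s

V = s³
dV/dt = 3s² · ds/dt = 3·20²·3 = 3600 cm³/s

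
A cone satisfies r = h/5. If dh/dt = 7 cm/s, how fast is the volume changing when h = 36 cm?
9072π/25 cm³/s

V = (1/3)π(h/5)²h = πh³/75
dV/dt = πh²/25 · 7
At h = 36: dV/dt = 9072π/25 cm³/s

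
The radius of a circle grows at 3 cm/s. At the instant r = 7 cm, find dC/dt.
6π cm/s

C = 2πr
dC/dt = 2π · dr/dt = 2π · 3 = 6π cm/s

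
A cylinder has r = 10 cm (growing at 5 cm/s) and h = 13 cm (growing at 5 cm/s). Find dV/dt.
1800π cm³/s

V = πr²h
dV/dt = 2πrh·dr/dt + πr²·dh/dt
= 2π(10)(13)(5) + π(10)²(5)
= 1800π cm³/s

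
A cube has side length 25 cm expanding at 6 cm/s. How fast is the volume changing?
11250 cm³/s

V = s³
dV/dt = 3s² · ds/dt = 3·25²·6 = 11250 cm³/s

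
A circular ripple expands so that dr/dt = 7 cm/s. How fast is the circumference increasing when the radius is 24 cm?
14π cm/s

C = 2πr
dC/dt = 2π · dr/dt = 2π · 7 = 14π cm/s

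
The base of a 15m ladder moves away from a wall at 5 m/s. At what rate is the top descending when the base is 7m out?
35√11/44 ≈ 2.638 m/s

x² + y² = 15²
2x·dx/dt + 2y·dy/dt = 0
dy/dt = -x/y · dx/dt = -7/(4√11) · 5 = -35√11/44 m/s
The top is descending at 35√11/44 ≈ 2.638 m/s.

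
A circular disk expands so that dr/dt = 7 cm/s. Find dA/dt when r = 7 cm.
98π cm²/s

A = πr²
dA/dt = 2πr · dr/dt = 2π(7)(7) = 98π cm²/s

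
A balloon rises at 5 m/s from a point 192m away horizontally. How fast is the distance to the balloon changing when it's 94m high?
47√457/457 ≈ 2.199 m/s

z² = 192² + y²
z = √(192² + 94²) = 10√457
dz/dt = y/z · dy/dt = 94/(10√457) · 5 = 47√457/457 ≈ 2.199 m/s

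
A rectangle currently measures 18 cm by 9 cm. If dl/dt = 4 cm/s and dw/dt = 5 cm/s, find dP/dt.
18 cm/s

P = 2(l + w)
dP/dt = 2(dl/dt + dw/dt) = 2(4 + 5) = 18 cm/s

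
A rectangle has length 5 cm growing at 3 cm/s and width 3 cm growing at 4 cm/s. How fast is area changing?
29 cm²/s

A = lw
dA/dt = w·dl/dt + l·dw/dt = 3·3 + 5·4 = 29 cm²/s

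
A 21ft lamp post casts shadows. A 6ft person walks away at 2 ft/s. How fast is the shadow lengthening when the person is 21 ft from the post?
4/5 ft/s

By similar triangles: 21/(x+s) = 6/s
Solving: s = 6x/15
ds/dt = 6/15 · dx/dt = 2/5 · 2 = 4/5 ft/s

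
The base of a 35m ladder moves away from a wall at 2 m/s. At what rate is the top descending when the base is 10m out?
4√5/15 ≈ 0.5963 m/s

x² + y² = 35²
2x·dx/dt + 2y·dy/dt = 0
dy/dt = -x/y · dx/dt = -10/(15√5) · 2 = -4√5/15 m/s
The top is descending at 4√5/15 ≈ 0.5963 m/s.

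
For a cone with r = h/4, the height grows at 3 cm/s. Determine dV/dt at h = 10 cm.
75π/4 cm³/s

V = (1/3)π(h/4)²h = πh³/48
dV/dt = πh²/16 · 3
At h = 10: dV/dt = 75π/4 cm³/s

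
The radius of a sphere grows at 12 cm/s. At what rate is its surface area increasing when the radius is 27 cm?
2592π cm²/s

S = 4πr²
dS/dt = dS/dr · dr/dt = 8πr · 12
At r = 27: dS/dt = 2592π cm²/s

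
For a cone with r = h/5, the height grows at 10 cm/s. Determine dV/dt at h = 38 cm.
2888π/5 cm³/s

V = (1/3)π(h/5)²h = πh³/75
dV/dt = πh²/25 · 10
At h = 38: dV/dt = 2888π/5 cm³/s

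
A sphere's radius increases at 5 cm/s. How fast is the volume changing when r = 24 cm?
11520π cm³/s

V = (4/3)πr³
dV/dt = dV/dr · dr/dt = 4πr² · 5
At r = 24: dV/dt = 11520π cm³/s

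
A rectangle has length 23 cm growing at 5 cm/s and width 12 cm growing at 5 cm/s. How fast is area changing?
175 cm²/s

A = lw
dA/dt = w·dl/dt + l·dw/dt = 12·5 + 23·5 = 175 cm²/s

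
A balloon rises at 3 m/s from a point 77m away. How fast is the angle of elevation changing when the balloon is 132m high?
0.009892 rad/s

tan(θ) = y/77
sec²(θ) · dθ/dt = (1/77) · dy/dt
dθ/dt = cos²(θ)/77 · 3 = 77/(77² + 132²) · 3
dθ/dt = 0.009892 rad/s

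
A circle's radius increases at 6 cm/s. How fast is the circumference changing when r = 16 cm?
12π cm/s

C = 2πr
dC/dt = 2π · dr/dt = 2π · 6 = 12π cm/s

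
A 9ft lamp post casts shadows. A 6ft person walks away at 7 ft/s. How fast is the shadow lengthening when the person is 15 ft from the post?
14 ft/s

By similar triangles: 9/(x+s) = 6/s
Solving: s = 6x/3
ds/dt = 6/3 · dx/dt = 2 · 7 = 14 ft/s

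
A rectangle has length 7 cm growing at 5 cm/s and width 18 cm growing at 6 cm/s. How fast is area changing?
132 cm²/s

A = lw
dA/dt = w·dl/dt + l·dw/dt = 18·5 + 7·6 = 132 cm²/s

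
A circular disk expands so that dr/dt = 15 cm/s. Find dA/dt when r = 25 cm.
750π cm²/s

A = πr²
dA/dt = 2πr · dr/dt = 2π(25)(15) = 750π cm²/s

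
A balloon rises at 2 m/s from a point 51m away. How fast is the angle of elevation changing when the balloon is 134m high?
0.004962 rad/s

tan(θ) = y/51
sec²(θ) · dθ/dt = (1/51) · dy/dt
dθ/dt = cos²(θ)/51 · 2 = 51/(51² + 134²) · 2
dθ/dt = 0.004962 rad/s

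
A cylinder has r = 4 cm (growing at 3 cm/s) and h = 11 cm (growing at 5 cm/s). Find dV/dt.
344π cm³/s

V = πr²h
dV/dt = 2πrh·dr/dt + πr²·dh/dt
= 2π(4)(11)(3) + π(4)²(5)
= 344π cm³/s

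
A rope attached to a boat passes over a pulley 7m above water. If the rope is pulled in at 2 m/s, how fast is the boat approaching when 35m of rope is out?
5√6/6 ≈ 2.041 m/s

rope² = x² + 7²
x = √(35² - 7²) = 14√6
dx/dt = (rope/x) · d(rope)/dt = (35/(14√6)) · (-2) = -5√6/6 m/s
The boat approaches at 5√6/6 ≈ 2.041 m/s.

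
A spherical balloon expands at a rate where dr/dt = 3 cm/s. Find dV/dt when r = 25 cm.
7500π cm³/s

V = (4/3)πr³
dV/dt = dV/dr · dr/dt = 4πr² · 3
At r = 25: dV/dt = 7500π cm³/s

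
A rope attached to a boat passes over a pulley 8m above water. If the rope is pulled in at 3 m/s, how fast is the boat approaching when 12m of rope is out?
9√5/5 ≈ 4.025 m/s

rope² = x² + 8²
x = √(12² - 8²) = 4√5
dx/dt = (rope/x) · d(rope)/dt = (12/(4√5)) · (-3) = -9√5/5 m/s
The boat approaches at 9√5/5 ≈ 4.025 m/s.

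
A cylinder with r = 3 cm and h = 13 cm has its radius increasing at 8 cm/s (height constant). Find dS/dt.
304π cm²/s

S = 2πrh + 2πr² (lateral + bases)
dS/dt = (2πh + 4πr)·dr/dt = (2π·13 + 4π·3)·8
= 304π cm²/s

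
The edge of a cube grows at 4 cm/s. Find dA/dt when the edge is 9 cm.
432 cm²/s

A = 6s²
dA/dt = 12s · ds/dt = 12·9·4 = 432 cm²/s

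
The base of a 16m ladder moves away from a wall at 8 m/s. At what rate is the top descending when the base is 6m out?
24√55/55 ≈ 3.236 m/s

x² + y² = 16²
2x·dx/dt + 2y·dy/dt = 0
dy/dt = -x/y · dx/dt = -6/(2√55) · 8 = -24√55/55 m/s
The top is descending at 24√55/55 ≈ 3.236 m/s.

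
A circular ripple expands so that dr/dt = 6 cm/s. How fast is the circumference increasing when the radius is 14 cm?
12π cm/s

C = 2πr
dC/dt = 2π · dr/dt = 2π · 6 = 12π cm/s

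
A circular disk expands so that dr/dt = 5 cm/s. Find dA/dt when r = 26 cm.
260π cm²/s

A = πr²
dA/dt = 2πr · dr/dt = 2π(26)(5) = 260π cm²/s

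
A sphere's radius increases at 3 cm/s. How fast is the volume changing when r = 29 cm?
10092π cm³/s

V = (4/3)πr³
dV/dt = dV/dr · dr/dt = 4πr² · 3
At r = 29: dV/dt = 10092π cm³/s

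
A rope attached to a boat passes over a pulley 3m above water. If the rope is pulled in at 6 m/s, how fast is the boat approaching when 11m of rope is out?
33√7/14 ≈ 6.236 m/s

rope² = x² + 3²
x = √(11² - 3²) = 4√7
dx/dt = (rope/x) · d(rope)/dt = (11/(4√7)) · (-6) = -33√7/14 m/s
The boat approaches at 33√7/14 ≈ 6.236 m/s.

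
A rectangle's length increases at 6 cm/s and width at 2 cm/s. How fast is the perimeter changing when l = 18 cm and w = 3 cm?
16 cm/s

P = 2(l + w)
dP/dt = 2(dl/dt + dw/dt) = 2(6 + 2) = 16 cm/s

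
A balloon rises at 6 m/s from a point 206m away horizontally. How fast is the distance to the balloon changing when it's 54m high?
81√11338/5669 ≈ 1.521 m/s

z² = 206² + y²
z = √(206² + 54²) = 2√11338
dz/dt = y/z · dy/dt = 54/(2√11338) · 6 = 81√11338/5669 ≈ 1.521 m/s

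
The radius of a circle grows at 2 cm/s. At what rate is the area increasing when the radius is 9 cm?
36π cm²/s

A = πr²
dA/dt = 2πr · dr/dt = 2π(9)(2) = 36π cm²/s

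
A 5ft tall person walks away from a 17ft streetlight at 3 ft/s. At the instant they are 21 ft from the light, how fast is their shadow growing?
5/4 ft/s

By similar triangles: 17/(x+s) = 5/s
Solving: s = 5x/12
ds/dt = 5/12 · dx/dt = 5/12 · 3 = 5/4 ft/s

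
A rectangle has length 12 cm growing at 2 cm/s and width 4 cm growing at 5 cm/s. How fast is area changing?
68 cm²/s

A = lw
dA/dt = w·dl/dt + l·dw/dt = 4·2 + 12·5 = 68 cm²/s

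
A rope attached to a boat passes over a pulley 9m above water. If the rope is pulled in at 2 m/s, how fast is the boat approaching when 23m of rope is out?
23√7/28 ≈ 2.173 m/s

rope² = x² + 9²
x = √(23² - 9²) = 8√7
dx/dt = (rope/x) · d(rope)/dt = (23/(8√7)) · (-2) = -23√7/28 m/s
The boat approaches at 23√7/28 ≈ 2.173 m/s.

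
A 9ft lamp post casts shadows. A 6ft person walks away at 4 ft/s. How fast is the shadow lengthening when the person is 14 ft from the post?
8 ft/s

By similar triangles: 9/(x+s) = 6/s
Solving: s = 6x/3
ds/dt = 6/3 · dx/dt = 2 · 4 = 8 ft/s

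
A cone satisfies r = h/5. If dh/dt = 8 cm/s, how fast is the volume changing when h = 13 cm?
1352π/25 cm³/s

V = (1/3)π(h/5)²h = πh³/75
dV/dt = πh²/25 · 8
At h = 13: dV/dt = 1352π/25 cm³/s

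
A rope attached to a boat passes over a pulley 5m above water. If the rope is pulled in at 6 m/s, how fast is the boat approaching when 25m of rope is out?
5√6/2 ≈ 6.124 m/s

rope² = x² + 5²
x = √(25² - 5²) = 10√6
dx/dt = (rope/x) · d(rope)/dt = (25/(10√6)) · (-6) = -5√6/2 m/s
The boat approaches at 5√6/2 ≈ 6.124 m/s.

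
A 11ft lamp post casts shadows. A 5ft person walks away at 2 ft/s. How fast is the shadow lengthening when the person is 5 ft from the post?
5/3 ft/s

By similar triangles: 11/(x+s) = 5/s
Solving: s = 5x/6
ds/dt = 5/6 · dx/dt = 5/6 · 2 = 5/3 ft/s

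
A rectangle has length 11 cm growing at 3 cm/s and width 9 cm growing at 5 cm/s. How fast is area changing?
82 cm²/s

A = lw
dA/dt = w·dl/dt + l·dw/dt = 9·3 + 11·5 = 82 cm²/s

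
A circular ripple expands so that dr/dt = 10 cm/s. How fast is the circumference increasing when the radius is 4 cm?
20π cm/s

C = 2πr
dC/dt = 2π · dr/dt = 2π · 10 = 20π cm/s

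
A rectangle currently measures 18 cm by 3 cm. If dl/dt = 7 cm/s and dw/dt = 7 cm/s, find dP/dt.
28 cm/s

P = 2(l + w)
dP/dt = 2(dl/dt + dw/dt) = 2(7 + 7) = 28 cm/s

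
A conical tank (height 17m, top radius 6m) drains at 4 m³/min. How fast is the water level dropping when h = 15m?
289/(2025π) ≈ 0.04543 m/min

r/h = 6/17, so r = (6/17)h
V = (1/3)πr²h = (1/3)π((6/17)h)²h = (12/289)πh³
dV/dh = (36/289)πh²
dh/dt = (dV/dt)/(dV/dh) = -4/((36/289)π·15²) = -289/(2025π) m/min
The level is dropping at 289/(2025π) ≈ 0.04543 m/min.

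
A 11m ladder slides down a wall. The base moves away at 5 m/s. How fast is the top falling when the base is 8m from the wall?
40√57/57 ≈ 5.298 m/s

x² + y² = 11²
2x·dx/dt + 2y·dy/dt = 0
dy/dt = -x/y · dx/dt = -8/√57 · 5 = -40√57/57 m/s
The top is descending at 40√57/57 ≈ 5.298 m/s.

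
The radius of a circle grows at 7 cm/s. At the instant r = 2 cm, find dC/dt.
14π cm/s

C = 2πr
dC/dt = 2π · dr/dt = 2π · 7 = 14π cm/s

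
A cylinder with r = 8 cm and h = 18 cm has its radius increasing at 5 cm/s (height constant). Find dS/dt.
340π cm²/s

S = 2πrh + 2πr² (lateral + bases)
dS/dt = (2πh + 4πr)·dr/dt = (2π·18 + 4π·8)·5
= 340π cm²/s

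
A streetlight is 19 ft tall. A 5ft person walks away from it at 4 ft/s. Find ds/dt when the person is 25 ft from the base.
10/7 ft/s

By similar triangles: 19/(x+s) = 5/s
Solving: s = 5x/14
ds/dt = 5/14 · dx/dt = 5/14 · 4 = 10/7 ft/s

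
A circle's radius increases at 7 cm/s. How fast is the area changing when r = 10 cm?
140π cm²/s

A = πr²
dA/dt = 2πr · dr/dt = 2π(10)(7) = 140π cm²/s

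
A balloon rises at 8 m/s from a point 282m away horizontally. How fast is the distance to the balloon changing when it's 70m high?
140√21106/10553 ≈ 1.927 m/s

z² = 282² + y²
z = √(282² + 70²) = 2√21106
dz/dt = y/z · dy/dt = 70/(2√21106) · 8 = 140√21106/10553 ≈ 1.927 m/s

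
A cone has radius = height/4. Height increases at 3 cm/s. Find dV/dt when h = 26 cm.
507π/4 cm³/s

V = (1/3)π(h/4)²h = πh³/48
dV/dt = πh²/16 · 3
At h = 26: dV/dt = 507π/4 cm³/s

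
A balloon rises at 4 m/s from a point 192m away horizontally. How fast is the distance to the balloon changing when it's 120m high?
20√89/89 ≈ 2.12 m/s

z² = 192² + y²
z = √(192² + 120²) = 24√89
dz/dt = y/z · dy/dt = 120/(24√89) · 4 = 20√89/89 ≈ 2.12 m/s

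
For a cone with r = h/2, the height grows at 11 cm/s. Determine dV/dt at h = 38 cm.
3971π cm³/s

V = (1/3)π(h/2)²h = πh³/12
dV/dt = πh²/4 · 11
At h = 38: dV/dt = 3971π cm³/s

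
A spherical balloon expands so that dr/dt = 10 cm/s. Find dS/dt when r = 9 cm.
720π cm²/s

S = 4πr²
dS/dt = dS/dr · dr/dt = 8πr · 10
At r = 9: dS/dt = 720π cm²/s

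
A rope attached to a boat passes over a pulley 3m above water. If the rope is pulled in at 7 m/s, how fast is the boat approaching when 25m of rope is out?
25√154/44 ≈ 7.051 m/s

rope² = x² + 3²
x = √(25² - 3²) = 2√154
dx/dt = (rope/x) · d(rope)/dt = (25/(2√154)) · (-7) = -25√154/44 m/s
The boat approaches at 25√154/44 ≈ 7.051 m/s.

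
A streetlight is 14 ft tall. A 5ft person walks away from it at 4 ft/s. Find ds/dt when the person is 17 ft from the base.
20/9 ft/s

By similar triangles: 14/(x+s) = 5/s
Solving: s = 5x/9
ds/dt = 5/9 · dx/dt = 5/9 · 4 = 20/9 ft/s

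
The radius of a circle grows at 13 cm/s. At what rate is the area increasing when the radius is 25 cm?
650π cm²/s

A = πr²
dA/dt = 2πr · dr/dt = 2π(25)(13) = 650π cm²/s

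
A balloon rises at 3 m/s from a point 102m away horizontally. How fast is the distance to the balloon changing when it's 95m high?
285√19429/19429 ≈ 2.045 m/s

z² = 102² + y²
z = √(102² + 95²) = √19429
dz/dt = y/z · dy/dt = 95/√19429 · 3 = 285√19429/19429 ≈ 2.045 m/s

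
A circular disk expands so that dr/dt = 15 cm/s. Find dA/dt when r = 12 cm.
360π cm²/s

A = πr²
dA/dt = 2πr · dr/dt = 2π(12)(15) = 360π cm²/s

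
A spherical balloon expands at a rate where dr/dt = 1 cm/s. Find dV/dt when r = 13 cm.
676π cm³/s

V = (4/3)πr³
dV/dt = dV/dr · dr/dt = 4πr² · 1
At r = 13: dV/dt = 676π cm³/s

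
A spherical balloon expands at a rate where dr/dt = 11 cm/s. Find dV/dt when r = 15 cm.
9900π cm³/s

V = (4/3)πr³
dV/dt = dV/dr · dr/dt = 4πr² · 11
At r = 15: dV/dt = 9900π cm³/s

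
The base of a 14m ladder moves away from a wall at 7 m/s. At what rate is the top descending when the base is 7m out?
7√3/3 ≈ 4.041 m/s

x² + y² = 14²
2x·dx/dt + 2y·dy/dt = 0
dy/dt = -x/y · dx/dt = -7/(7√3) · 7 = -7√3/3 m/s
The top is descending at 7√3/3 ≈ 4.041 m/s.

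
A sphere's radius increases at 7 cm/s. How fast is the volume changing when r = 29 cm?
23548π cm³/s

V = (4/3)πr³
dV/dt = dV/dr · dr/dt = 4πr² · 7
At r = 29: dV/dt = 23548π cm³/s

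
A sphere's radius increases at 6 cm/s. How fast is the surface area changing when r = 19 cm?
912π cm²/s

S = 4πr²
dS/dt = dS/dr · dr/dt = 8πr · 6
At r = 19: dS/dt = 912π cm²/s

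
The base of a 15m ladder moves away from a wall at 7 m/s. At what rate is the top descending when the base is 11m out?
77√26/52 ≈ 7.55 m/s

x² + y² = 15²
2x·dx/dt + 2y·dy/dt = 0
dy/dt = -x/y · dx/dt = -11/(2√26) · 7 = -77√26/52 m/s
The top is descending at 77√26/52 ≈ 7.55 m/s.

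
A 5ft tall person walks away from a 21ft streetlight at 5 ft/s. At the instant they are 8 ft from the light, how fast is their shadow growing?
25/16 ft/s

By similar triangles: 21/(x+s) = 5/s
Solving: s = 5x/16
ds/dt = 5/16 · dx/dt = 5/16 · 5 = 25/16 ft/s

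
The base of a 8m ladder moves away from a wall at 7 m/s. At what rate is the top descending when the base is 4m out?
7√3/3 ≈ 4.041 m/s

x² + y² = 8²
2x·dx/dt + 2y·dy/dt = 0
dy/dt = -x/y · dx/dt = -4/(4√3) · 7 = -7√3/3 m/s
The top is descending at 7√3/3 ≈ 4.041 m/s.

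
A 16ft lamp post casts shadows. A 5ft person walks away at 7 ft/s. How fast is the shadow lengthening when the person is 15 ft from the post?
35/11 ft/s

By similar triangles: 16/(x+s) = 5/s
Solving: s = 5x/11
ds/dt = 5/11 · dx/dt = 5/11 · 7 = 35/11 ft/s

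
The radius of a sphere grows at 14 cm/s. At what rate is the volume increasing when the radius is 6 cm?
2016π cm³/s

V = (4/3)πr³
dV/dt = dV/dr · dr/dt = 4πr² · 14
At r = 6: dV/dt = 2016π cm³/s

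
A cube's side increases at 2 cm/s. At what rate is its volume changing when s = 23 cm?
3174 cm³/s

V = s³
dV/dt = 3s² · ds/dt = 3·23²·2 = 3174 cm³/s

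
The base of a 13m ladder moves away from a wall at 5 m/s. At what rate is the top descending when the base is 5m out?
25/12 ≈ 2.083 m/s

x² + y² = 13²
2x·dx/dt + 2y·dy/dt = 0
dy/dt = -x/y · dx/dt = -5/12 · 5 = -25/12 m/s
The top is descending at 25/12 ≈ 2.083 m/s.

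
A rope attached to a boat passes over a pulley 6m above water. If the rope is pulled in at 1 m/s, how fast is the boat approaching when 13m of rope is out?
13√133/133 ≈ 1.127 m/s

rope² = x² + 6²
x = √(13² - 6²) = √133
dx/dt = (rope/x) · d(rope)/dt = (13/√133) · (-1) = -13√133/133 m/s
The boat approaches at 13√133/133 ≈ 1.127 m/s.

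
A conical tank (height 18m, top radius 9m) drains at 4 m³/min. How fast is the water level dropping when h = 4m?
1/π ≈ 0.3183 m/min

r/h = 9/18, so r = (1/2)h
V = (1/3)πr²h = (1/3)π((1/2)h)²h = (1/12)πh³
dV/dh = (1/4)πh²
dh/dt = (dV/dt)/(dV/dh) = -4/((1/4)π·4²) = -1/π m/min
The level is dropping at 1/π ≈ 0.3183 m/min.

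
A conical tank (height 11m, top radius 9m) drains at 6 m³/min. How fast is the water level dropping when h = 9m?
242/(2187π) ≈ 0.03522 m/min

r/h = 9/11, so r = (9/11)h
V = (1/3)πr²h = (1/3)π((9/11)h)²h = (27/121)πh³
dV/dh = (81/121)πh²
dh/dt = (dV/dt)/(dV/dh) = -6/((81/121)π·9²) = -242/(2187π) m/min
The level is dropping at 242/(2187π) ≈ 0.03522 m/min.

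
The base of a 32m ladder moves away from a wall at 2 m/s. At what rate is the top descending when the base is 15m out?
30√799/799 ≈ 1.061 m/s

x² + y² = 32²
2x·dx/dt + 2y·dy/dt = 0
dy/dt = -x/y · dx/dt = -15/√799 · 2 = -30√799/799 m/s
The top is descending at 30√799/799 ≈ 1.061 m/s.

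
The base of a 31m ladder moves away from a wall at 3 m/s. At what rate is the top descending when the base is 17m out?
17√42/56 ≈ 1.967 m/s

x² + y² = 31²
2x·dx/dt + 2y·dy/dt = 0
dy/dt = -x/y · dx/dt = -17/(4√42) · 3 = -17√42/56 m/s
The top is descending at 17√42/56 ≈ 1.967 m/s.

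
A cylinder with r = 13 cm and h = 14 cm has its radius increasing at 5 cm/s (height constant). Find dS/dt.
400π cm²/s

S = 2πrh + 2πr² (lateral + bases)
dS/dt = (2πh + 4πr)·dr/dt = (2π·14 + 4π·13)·5
= 400π cm²/s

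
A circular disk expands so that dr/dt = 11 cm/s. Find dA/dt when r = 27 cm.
594π cm²/s

A = πr²
dA/dt = 2πr · dr/dt = 2π(27)(11) = 594π cm²/s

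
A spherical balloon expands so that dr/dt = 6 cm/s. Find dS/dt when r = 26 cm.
1248π cm²/s

S = 4πr²
dS/dt = dS/dr · dr/dt = 8πr · 6
At r = 26: dS/dt = 1248π cm²/s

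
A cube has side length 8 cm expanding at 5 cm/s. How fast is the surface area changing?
480 cm²/s

A = 6s²
dA/dt = 12s · ds/dt = 12·8·5 = 480 cm²/s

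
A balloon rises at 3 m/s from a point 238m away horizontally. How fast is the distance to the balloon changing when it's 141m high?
423√3061/15305 ≈ 1.529 m/s

z² = 238² + y²
z = √(238² + 141²) = 5√3061
dz/dt = y/z · dy/dt = 141/(5√3061) · 3 = 423√3061/15305 ≈ 1.529 m/s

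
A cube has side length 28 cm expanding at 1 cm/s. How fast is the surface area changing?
336 cm²/s

A = 6s²
dA/dt = 12s · ds/dt = 12·28·1 = 336 cm²/s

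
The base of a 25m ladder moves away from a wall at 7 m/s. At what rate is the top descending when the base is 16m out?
112√41/123 ≈ 5.83 m/s

x² + y² = 25²
2x·dx/dt + 2y·dy/dt = 0
dy/dt = -x/y · dx/dt = -16/(3√41) · 7 = -112√41/123 m/s
The top is descending at 112√41/123 ≈ 5.83 m/s.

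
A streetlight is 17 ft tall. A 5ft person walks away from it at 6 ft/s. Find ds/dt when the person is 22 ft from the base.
5/2 ft/s

By similar triangles: 17/(x+s) = 5/s
Solving: s = 5x/12
ds/dt = 5/12 · dx/dt = 5/12 · 6 = 5/2 ft/s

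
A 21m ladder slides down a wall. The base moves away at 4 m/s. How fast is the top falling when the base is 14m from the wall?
8√5/5 ≈ 3.578 m/s

x² + y² = 21²
2x·dx/dt + 2y·dy/dt = 0
dy/dt = -x/y · dx/dt = -14/(7√5) · 4 = -8√5/5 m/s
The top is descending at 8√5/5 ≈ 3.578 m/s.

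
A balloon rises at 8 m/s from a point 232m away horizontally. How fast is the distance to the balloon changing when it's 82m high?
328√15137/15137 ≈ 2.666 m/s

z² = 232² + y²
z = √(232² + 82²) = 2√15137
dz/dt = y/z · dy/dt = 82/(2√15137) · 8 = 328√15137/15137 ≈ 2.666 m/s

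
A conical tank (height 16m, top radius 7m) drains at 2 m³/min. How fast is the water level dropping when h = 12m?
32/(441π) ≈ 0.0231 m/min

r/h = 7/16, so r = (7/16)h
V = (1/3)πr²h = (1/3)π((7/16)h)²h = (49/768)πh³
dV/dh = (49/256)πh²
dh/dt = (dV/dt)/(dV/dh) = -2/((49/256)π·12²) = -32/(441π) m/min
The level is dropping at 32/(441π) ≈ 0.0231 m/min.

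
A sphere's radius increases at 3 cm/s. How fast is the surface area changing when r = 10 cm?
240π cm²/s

S = 4πr²
dS/dt = dS/dr · dr/dt = 8πr · 3
At r = 10: dS/dt = 240π cm²/s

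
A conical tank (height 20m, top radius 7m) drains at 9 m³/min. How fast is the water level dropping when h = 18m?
100/(441π) ≈ 0.07218 m/min

r/h = 7/20, so r = (7/20)h
V = (1/3)πr²h = (1/3)π((7/20)h)²h = (49/1200)πh³
dV/dh = (49/400)πh²
dh/dt = (dV/dt)/(dV/dh) = -9/((49/400)π·18²) = -100/(441π) m/min
The level is dropping at 100/(441π) ≈ 0.07218 m/min.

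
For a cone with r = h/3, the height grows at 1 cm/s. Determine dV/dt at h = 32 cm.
1024π/9 cm³/s

V = (1/3)π(h/3)²h = πh³/27
dV/dt = πh²/9 · 1
At h = 32: dV/dt = 1024π/9 cm³/s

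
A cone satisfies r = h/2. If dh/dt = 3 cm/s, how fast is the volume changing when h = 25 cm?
1875π/4 cm³/s

V = (1/3)π(h/2)²h = πh³/12
dV/dt = πh²/4 · 3
At h = 25: dV/dt = 1875π/4 cm³/s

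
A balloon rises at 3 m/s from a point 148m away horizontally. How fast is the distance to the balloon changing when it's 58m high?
87√6317/6317 ≈ 1.095 m/s

z² = 148² + y²
z = √(148² + 58²) = 2√6317
dz/dt = y/z · dy/dt = 58/(2√6317) · 3 = 87√6317/6317 ≈ 1.095 m/s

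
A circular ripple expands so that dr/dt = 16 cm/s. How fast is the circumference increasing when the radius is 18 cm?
32π cm/s

C = 2πr
dC/dt = 2π · dr/dt = 2π · 16 = 32π cm/s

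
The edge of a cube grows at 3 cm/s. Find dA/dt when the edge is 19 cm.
684 cm²/s

A = 6s²
dA/dt = 12s · ds/dt = 12·19·3 = 684 cm²/s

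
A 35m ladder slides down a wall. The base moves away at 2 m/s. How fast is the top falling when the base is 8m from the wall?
16√129/387 ≈ 0.4696 m/s

x² + y² = 35²
2x·dx/dt + 2y·dy/dt = 0
dy/dt = -x/y · dx/dt = -8/(3√129) · 2 = -16√129/387 m/s
The top is descending at 16√129/387 ≈ 0.4696 m/s.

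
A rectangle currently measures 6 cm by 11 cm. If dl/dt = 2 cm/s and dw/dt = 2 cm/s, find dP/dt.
8 cm/s

P = 2(l + w)
dP/dt = 2(dl/dt + dw/dt) = 2(2 + 2) = 8 cm/s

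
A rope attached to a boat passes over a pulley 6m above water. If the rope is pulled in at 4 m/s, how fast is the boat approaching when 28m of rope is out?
56√187/187 ≈ 4.095 m/s

rope² = x² + 6²
x = √(28² - 6²) = 2√187
dx/dt = (rope/x) · d(rope)/dt = (28/(2√187)) · (-4) = -56√187/187 m/s
The boat approaches at 56√187/187 ≈ 4.095 m/s.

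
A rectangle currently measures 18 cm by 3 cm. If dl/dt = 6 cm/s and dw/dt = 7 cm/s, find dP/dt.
26 cm/s

P = 2(l + w)
dP/dt = 2(dl/dt + dw/dt) = 2(6 + 7) = 26 cm/s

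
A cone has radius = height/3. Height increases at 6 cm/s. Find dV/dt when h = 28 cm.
1568π/3 cm³/s

V = (1/3)π(h/3)²h = πh³/27
dV/dt = πh²/9 · 6
At h = 28: dV/dt = 1568π/3 cm³/s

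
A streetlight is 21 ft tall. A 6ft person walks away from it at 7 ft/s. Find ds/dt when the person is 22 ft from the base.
14/5 ft/s

By similar triangles: 21/(x+s) = 6/s
Solving: s = 6x/15
ds/dt = 6/15 · dx/dt = 2/5 · 7 = 14/5 ft/s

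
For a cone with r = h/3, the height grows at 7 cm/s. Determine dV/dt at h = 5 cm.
175π/9 cm³/s

V = (1/3)π(h/3)²h = πh³/27
dV/dt = πh²/9 · 7
At h = 5: dV/dt = 175π/9 cm³/s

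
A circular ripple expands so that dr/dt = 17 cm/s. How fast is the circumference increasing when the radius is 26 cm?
34π cm/s

C = 2πr
dC/dt = 2π · dr/dt = 2π · 17 = 34π cm/s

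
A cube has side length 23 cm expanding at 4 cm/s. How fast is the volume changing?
6348 cm³/s

V = s³
dV/dt = 3s² · ds/dt = 3·23²·4 = 6348 cm³/s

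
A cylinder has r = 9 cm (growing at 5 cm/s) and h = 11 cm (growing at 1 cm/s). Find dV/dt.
1071π cm³/s

V = πr²h
dV/dt = 2πrh·dr/dt + πr²·dh/dt
= 2π(9)(11)(5) + π(9)²(1)
= 1071π cm³/s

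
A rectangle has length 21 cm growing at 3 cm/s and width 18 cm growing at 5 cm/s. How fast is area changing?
159 cm²/s

A = lw
dA/dt = w·dl/dt + l·dw/dt = 18·3 + 21·5 = 159 cm²/s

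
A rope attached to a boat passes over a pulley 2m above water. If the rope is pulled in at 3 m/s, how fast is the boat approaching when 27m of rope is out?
81√29/145 ≈ 3.008 m/s

rope² = x² + 2²
x = √(27² - 2²) = 5√29
dx/dt = (rope/x) · d(rope)/dt = (27/(5√29)) · (-3) = -81√29/145 m/s
The boat approaches at 81√29/145 ≈ 3.008 m/s.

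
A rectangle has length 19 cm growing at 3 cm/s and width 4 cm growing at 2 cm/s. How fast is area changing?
50 cm²/s

A = lw
dA/dt = w·dl/dt + l·dw/dt = 4·3 + 19·2 = 50 cm²/s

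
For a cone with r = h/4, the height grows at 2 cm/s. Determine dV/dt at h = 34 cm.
289π/2 cm³/s

V = (1/3)π(h/4)²h = πh³/48
dV/dt = πh²/16 · 2
At h = 34: dV/dt = 289π/2 cm³/s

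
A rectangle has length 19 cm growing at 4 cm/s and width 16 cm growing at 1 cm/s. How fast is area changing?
83 cm²/s

A = lw
dA/dt = w·dl/dt + l·dw/dt = 16·4 + 19·1 = 83 cm²/s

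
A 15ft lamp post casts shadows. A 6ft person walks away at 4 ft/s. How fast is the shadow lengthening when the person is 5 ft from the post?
8/3 ft/s

By similar triangles: 15/(x+s) = 6/s
Solving: s = 6x/9
ds/dt = 6/9 · dx/dt = 2/3 · 4 = 8/3 ft/s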